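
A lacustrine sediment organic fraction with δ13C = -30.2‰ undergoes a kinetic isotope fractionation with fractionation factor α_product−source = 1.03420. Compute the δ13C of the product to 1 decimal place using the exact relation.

δ_product = (δ_source + 1000)·α − 1000
δ_product = (-30.2 + 1000) × 1.03420 − 1000
δ_product = 1002.967 − 1000 = 2.97‰

3.0‰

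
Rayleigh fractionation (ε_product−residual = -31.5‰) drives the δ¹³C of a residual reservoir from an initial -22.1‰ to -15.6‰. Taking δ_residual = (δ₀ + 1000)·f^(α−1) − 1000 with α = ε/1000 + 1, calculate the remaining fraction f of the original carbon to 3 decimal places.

0.810

α − 1 = ε/1000 = -0.0315
(δ_res + 1000)/(δ₀ + 1000) = (-15.6 + 1000)/(-22.1 + 1000) = 984.4/977.9 = 1.006647
f = 1.006647^(1/-0.0315) = exp(ln(1.006647)/-0.0315) = exp(0.00662/-0.0315)
f = exp(-0.2103) = 0.8103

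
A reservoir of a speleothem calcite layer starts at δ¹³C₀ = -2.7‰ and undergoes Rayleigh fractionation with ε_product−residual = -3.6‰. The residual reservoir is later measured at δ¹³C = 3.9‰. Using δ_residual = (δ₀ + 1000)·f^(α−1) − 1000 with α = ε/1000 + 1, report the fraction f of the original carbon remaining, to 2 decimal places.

0.16

α − 1 = ε/1000 = -0.0036
(δ_res + 1000)/(δ₀ + 1000) = (3.9 + 1000)/(-2.7 + 1000) = 1003.9/997.3 = 1.006618
f = 1.006618^(1/-0.0036) = exp(ln(1.006618)/-0.0036) = exp(0.00660/-0.0036)
f = exp(-1.8322) = 0.1601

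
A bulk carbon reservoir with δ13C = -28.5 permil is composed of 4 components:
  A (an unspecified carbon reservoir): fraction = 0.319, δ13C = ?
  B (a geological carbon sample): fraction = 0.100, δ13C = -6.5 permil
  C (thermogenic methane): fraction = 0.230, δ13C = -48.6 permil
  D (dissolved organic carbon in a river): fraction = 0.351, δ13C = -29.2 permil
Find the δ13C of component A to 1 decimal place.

-20.1 permil

Isotope mass balance: δ_bulk = Σ fᵢ·δᵢ.
-28.5 = 0.319×δ_A + 0.100×(-6.5) + 0.230×(-48.6) + 0.351×(-29.2)
0.319·δ_A = -28.5 − (-22.077) = -6.423
δ_A = -6.423 / 0.319 = -20.13 permil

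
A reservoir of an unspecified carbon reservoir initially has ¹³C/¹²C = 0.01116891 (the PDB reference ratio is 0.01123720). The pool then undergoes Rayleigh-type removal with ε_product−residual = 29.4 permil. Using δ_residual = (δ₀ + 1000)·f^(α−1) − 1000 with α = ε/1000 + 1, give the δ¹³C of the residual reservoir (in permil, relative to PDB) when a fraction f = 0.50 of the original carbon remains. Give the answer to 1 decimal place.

-26.1 permil

δ₀ = (0.01116891/0.01123720 − 1)×1000 = (0.993923 − 1)×1000 = -6.077 permil
α − 1 = ε/1000 = 0.0294
f^(α−1) = 0.50^(0.0294) = 0.979828
δ_res = (-6.077 + 1000) × 0.979828 − 1000 = 973.873 − 1000 = -26.13 permil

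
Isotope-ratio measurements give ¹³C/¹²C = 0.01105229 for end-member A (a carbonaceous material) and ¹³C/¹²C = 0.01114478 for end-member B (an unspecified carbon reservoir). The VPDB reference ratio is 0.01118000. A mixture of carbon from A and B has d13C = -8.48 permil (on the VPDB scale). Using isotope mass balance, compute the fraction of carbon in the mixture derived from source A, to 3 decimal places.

δ_A = (0.01105229/0.01118000 − 1)×1000 = (0.988577 − 1)×1000 = -11.423 permil
δ_B = (0.01114478/0.01118000 − 1)×1000 = (0.996850 − 1)×1000 = -3.150 permil
f_A = (δ_mix − δ_B)/(δ_A − δ_B) = (-8.48 − (-3.150))/(-11.423 − (-3.150))
f_A = -5.330 / -8.273 = 0.6442

0.644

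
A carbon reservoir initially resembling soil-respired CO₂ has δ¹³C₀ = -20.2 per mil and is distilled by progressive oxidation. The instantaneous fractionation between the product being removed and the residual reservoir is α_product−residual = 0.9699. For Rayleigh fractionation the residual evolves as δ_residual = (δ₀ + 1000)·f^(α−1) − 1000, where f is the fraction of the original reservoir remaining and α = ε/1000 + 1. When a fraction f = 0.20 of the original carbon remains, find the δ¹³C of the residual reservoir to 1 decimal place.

28.4 per mil

Rayleigh residual: δ_res = (δ₀ + 1000)·f^(α−1) − 1000
α − 1 = -0.03010
f^(α−1) = 0.20^(-0.03010) = 1.049637
δ_res = (-20.2 + 1000) × 1.049637 − 1000 = 1028.434 − 1000 = 28.43 per mil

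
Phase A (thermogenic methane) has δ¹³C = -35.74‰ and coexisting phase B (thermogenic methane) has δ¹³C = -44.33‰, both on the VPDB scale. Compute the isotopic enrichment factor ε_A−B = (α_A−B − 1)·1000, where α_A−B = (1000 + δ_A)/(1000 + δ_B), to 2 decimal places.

α_A−B = (1000 + -35.74) / (1000 + -44.33) = 964.26 / 955.67 = 1.008988
ε_A−B = (1.008988 − 1) × 1000 = 8.988‰
(The approximation ε ≈ δ_A − δ_B would give 8.59‰.)

8.99‰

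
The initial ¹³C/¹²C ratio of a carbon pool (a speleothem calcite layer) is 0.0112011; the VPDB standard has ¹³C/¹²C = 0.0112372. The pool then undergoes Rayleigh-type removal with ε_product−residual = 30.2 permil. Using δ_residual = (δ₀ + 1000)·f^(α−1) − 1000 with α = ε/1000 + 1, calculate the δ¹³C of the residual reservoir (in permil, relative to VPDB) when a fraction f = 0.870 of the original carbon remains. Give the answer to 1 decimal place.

-7.4 permil

δ₀ = (0.0112011/0.0112372 − 1)×1000 = (0.996787 − 1)×1000 = -3.213 permil
α − 1 = ε/1000 = 0.0302
f^(α−1) = 0.870^(0.0302) = 0.995803
δ_res = (-3.213 + 1000) × 0.995803 − 1000 = 992.604 − 1000 = -7.40 permil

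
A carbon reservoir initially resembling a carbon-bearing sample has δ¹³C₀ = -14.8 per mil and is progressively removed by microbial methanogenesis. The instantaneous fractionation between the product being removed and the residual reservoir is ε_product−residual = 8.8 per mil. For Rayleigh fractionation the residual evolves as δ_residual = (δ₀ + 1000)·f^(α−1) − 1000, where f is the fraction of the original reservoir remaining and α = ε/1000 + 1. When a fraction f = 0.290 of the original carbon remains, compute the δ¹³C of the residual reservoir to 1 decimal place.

-25.5 per mil

Rayleigh residual: δ_res = (δ₀ + 1000)·f^(α−1) − 1000
α = ε/1000 + 1 = 1.00880, so α − 1 = 0.00880
f^(α−1) = 0.290^(0.00880) = 0.989166
δ_res = (-14.8 + 1000) × 0.989166 − 1000 = 974.526 − 1000 = -25.47 per mil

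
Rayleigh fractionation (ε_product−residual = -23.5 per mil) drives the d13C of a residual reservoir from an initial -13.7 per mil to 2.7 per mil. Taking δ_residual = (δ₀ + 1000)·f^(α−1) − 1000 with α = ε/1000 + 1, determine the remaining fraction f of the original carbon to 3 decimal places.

0.496

α − 1 = ε/1000 = -0.0235
(δ_res + 1000)/(δ₀ + 1000) = (2.7 + 1000)/(-13.7 + 1000) = 1002.7/986.3 = 1.016628
f = 1.016628^(1/-0.0235) = exp(ln(1.016628)/-0.0235) = exp(0.01649/-0.0235)
f = exp(-0.7017) = 0.4957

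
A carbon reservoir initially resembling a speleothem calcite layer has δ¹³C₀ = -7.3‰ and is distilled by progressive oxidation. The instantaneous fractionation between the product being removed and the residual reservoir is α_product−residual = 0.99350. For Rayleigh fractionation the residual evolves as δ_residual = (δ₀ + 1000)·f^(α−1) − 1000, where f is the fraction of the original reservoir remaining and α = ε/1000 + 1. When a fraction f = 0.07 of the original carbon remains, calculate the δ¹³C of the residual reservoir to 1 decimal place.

Rayleigh residual: δ_res = (δ₀ + 1000)·f^(α−1) − 1000
α − 1 = -0.00650
f^(α−1) = 0.07^(-0.00650) = 1.017435
δ_res = (-7.3 + 1000) × 1.017435 − 1000 = 1010.008 − 1000 = 10.01‰

10.0‰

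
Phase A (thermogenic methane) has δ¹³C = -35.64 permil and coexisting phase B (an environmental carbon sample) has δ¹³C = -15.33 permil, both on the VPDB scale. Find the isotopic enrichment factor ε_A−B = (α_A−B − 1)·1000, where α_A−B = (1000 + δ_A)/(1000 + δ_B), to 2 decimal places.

α_A−B = (1000 + -35.64) / (1000 + -15.33) = 964.36 / 984.67 = 0.979374
ε_A−B = (0.979374 − 1) × 1000 = -20.626 permil
(The approximation ε ≈ δ_A − δ_B would give -20.31 permil.)

-20.63 permil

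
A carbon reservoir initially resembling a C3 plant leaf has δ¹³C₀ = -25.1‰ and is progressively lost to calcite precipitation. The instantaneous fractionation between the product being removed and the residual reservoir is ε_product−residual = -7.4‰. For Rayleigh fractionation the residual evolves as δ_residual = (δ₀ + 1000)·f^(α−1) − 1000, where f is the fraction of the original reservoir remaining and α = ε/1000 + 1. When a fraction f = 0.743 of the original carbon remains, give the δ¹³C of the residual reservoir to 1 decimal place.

Rayleigh residual: δ_res = (δ₀ + 1000)·f^(α−1) − 1000
α = ε/1000 + 1 = 0.99260, so α − 1 = -0.00740
f^(α−1) = 0.743^(-0.00740) = 1.002201
δ_res = (-25.1 + 1000) × 1.002201 − 1000 = 977.045 − 1000 = -22.95‰

-23.0‰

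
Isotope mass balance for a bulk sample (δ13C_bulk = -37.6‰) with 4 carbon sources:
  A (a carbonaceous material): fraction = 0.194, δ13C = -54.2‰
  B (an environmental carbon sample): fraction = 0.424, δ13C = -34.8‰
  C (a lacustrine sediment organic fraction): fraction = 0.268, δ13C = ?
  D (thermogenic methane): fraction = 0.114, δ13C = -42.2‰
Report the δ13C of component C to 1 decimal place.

-28.1‰

Isotope mass balance: δ_bulk = Σ fᵢ·δᵢ.
-37.6 = 0.194×(-54.2) + 0.424×(-34.8) + 0.268×δ_C + 0.114×(-42.2)
0.268·δ_C = -37.6 − (-30.081) = -7.519
δ_C = -7.519 / 0.268 = -28.06‰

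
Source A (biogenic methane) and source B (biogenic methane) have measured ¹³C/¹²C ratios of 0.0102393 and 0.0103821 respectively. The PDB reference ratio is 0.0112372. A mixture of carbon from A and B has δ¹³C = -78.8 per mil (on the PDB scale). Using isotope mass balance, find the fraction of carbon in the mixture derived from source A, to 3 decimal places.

δ_A = (0.0102393/0.0112372 − 1)×1000 = (0.911197 − 1)×1000 = -88.803 per mil
δ_B = (0.0103821/0.0112372 − 1)×1000 = (0.923905 − 1)×1000 = -76.095 per mil
f_A = (δ_mix − δ_B)/(δ_A − δ_B) = (-78.8 − (-76.095))/(-88.803 − (-76.095))
f_A = -2.705 / -12.708 = 0.2128

0.213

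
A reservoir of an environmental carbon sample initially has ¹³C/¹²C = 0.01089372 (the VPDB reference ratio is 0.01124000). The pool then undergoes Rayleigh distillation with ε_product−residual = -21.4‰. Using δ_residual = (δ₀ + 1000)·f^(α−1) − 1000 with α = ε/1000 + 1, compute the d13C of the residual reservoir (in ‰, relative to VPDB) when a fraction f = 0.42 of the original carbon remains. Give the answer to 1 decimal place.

-12.6‰

δ₀ = (0.01089372/0.01124000 − 1)×1000 = (0.969192 − 1)×1000 = -30.808‰
α − 1 = ε/1000 = -0.0214
f^(α−1) = 0.42^(-0.0214) = 1.018738
δ_res = (-30.808 + 1000) × 1.018738 − 1000 = 987.353 − 1000 = -12.65‰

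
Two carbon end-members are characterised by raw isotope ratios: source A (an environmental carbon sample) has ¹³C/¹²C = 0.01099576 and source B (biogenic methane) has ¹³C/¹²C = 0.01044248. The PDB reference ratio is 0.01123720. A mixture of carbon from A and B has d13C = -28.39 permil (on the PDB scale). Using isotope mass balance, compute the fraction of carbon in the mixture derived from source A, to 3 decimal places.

0.860

δ_A = (0.01099576/0.01123720 − 1)×1000 = (0.978514 − 1)×1000 = -21.486 permil
δ_B = (0.01044248/0.01123720 − 1)×1000 = (0.929278 − 1)×1000 = -70.722 permil
f_A = (δ_mix − δ_B)/(δ_A − δ_B) = (-28.39 − (-70.722))/(-21.486 − (-70.722))
f_A = 42.332 / 49.236 = 0.8598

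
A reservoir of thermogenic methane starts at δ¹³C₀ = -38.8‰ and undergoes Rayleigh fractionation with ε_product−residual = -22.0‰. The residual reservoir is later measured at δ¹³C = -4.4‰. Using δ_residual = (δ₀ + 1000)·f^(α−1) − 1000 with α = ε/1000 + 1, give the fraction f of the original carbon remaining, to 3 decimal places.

0.202

α − 1 = ε/1000 = -0.0220
(δ_res + 1000)/(δ₀ + 1000) = (-4.4 + 1000)/(-38.8 + 1000) = 995.6/961.2 = 1.035789
f = 1.035789^(1/-0.0220) = exp(ln(1.035789)/-0.0220) = exp(0.03516/-0.0220)
f = exp(-1.5983) = 0.2022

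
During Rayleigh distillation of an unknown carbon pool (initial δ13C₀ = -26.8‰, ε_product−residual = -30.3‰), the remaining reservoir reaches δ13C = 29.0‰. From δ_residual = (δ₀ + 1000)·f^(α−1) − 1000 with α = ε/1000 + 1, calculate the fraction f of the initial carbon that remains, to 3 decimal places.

0.159

α − 1 = ε/1000 = -0.0303
(δ_res + 1000)/(δ₀ + 1000) = (29.0 + 1000)/(-26.8 + 1000) = 1029.0/973.2 = 1.057337
f = 1.057337^(1/-0.0303) = exp(ln(1.057337)/-0.0303) = exp(0.05575/-0.0303)
f = exp(-1.8400) = 0.1588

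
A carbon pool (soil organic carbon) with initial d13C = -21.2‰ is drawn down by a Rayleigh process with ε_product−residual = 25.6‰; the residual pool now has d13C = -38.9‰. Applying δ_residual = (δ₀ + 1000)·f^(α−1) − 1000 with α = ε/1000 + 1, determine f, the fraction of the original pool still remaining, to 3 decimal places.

0.490

α − 1 = ε/1000 = 0.0256
(δ_res + 1000)/(δ₀ + 1000) = (-38.9 + 1000)/(-21.2 + 1000) = 961.1/978.8 = 0.981917
f = 0.981917^(1/0.0256) = exp(ln(0.981917)/0.0256) = exp(-0.01825/0.0256)
f = exp(-0.7128) = 0.4902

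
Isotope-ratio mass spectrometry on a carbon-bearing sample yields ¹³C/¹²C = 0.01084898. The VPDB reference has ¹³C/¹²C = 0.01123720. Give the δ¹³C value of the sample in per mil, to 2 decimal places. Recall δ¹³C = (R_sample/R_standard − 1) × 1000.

δ¹³C = (R_sample / R_standard − 1) × 1000
R_sample / R_standard = 0.01084898 / 0.01123720 = 0.965452
δ¹³C = (0.965452 − 1) × 1000 = -34.548 per mil

-34.55 per mil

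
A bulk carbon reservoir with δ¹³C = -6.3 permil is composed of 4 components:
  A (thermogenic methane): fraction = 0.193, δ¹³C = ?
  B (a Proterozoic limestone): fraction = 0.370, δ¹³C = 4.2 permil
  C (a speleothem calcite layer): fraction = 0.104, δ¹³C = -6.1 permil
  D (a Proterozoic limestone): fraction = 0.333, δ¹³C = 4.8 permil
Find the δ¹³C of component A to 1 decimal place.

-45.7 permil

Isotope mass balance: δ_bulk = Σ fᵢ·δᵢ.
-6.3 = 0.193×δ_A + 0.370×(4.2) + 0.104×(-6.1) + 0.333×(4.8)
0.193·δ_A = -6.3 − (2.518) = -8.818
δ_A = -8.818 / 0.193 = -45.69 permil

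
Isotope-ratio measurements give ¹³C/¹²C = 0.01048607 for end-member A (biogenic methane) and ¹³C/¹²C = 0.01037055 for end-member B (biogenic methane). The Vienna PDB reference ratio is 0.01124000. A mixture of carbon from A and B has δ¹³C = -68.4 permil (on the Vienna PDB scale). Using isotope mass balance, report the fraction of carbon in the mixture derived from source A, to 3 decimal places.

0.871

δ_A = (0.01048607/0.01124000 − 1)×1000 = (0.932924 − 1)×1000 = -67.076 permil
δ_B = (0.01037055/0.01124000 − 1)×1000 = (0.922647 − 1)×1000 = -77.353 permil
f_A = (δ_mix − δ_B)/(δ_A − δ_B) = (-68.4 − (-77.353))/(-67.076 − (-77.353))
f_A = 8.953 / 10.278 = 0.8711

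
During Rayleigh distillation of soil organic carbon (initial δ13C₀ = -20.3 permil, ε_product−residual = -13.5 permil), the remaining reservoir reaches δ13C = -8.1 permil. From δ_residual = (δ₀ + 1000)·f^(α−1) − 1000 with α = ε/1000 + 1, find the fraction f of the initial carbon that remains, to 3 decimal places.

α − 1 = ε/1000 = -0.0135
(δ_res + 1000)/(δ₀ + 1000) = (-8.1 + 1000)/(-20.3 + 1000) = 991.9/979.7 = 1.012453
f = 1.012453^(1/-0.0135) = exp(ln(1.012453)/-0.0135) = exp(0.01238/-0.0135)
f = exp(-0.9167) = 0.3998

0.400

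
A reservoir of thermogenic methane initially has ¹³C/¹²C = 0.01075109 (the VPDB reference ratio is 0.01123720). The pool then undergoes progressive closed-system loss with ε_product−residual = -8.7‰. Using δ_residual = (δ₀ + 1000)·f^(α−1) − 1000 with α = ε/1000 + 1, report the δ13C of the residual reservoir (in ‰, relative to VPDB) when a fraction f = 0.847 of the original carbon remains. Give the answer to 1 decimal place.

δ₀ = (0.01075109/0.01123720 − 1)×1000 = (0.956741 − 1)×1000 = -43.259‰
α − 1 = ε/1000 = -0.0087
f^(α−1) = 0.847^(-0.0087) = 1.001446
δ_res = (-43.259 + 1000) × 1.001446 − 1000 = 958.124 − 1000 = -41.88‰

-41.9‰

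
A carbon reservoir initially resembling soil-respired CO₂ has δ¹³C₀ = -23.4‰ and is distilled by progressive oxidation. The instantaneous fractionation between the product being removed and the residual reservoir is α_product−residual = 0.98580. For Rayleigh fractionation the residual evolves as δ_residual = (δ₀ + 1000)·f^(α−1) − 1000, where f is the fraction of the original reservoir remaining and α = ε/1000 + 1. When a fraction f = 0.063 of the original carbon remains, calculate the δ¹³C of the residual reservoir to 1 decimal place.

15.7‰

Rayleigh residual: δ_res = (δ₀ + 1000)·f^(α−1) − 1000
α − 1 = -0.01420
f^(α−1) = 0.063^(-0.01420) = 1.040038
δ_res = (-23.4 + 1000) × 1.040038 − 1000 = 1015.701 − 1000 = 15.70‰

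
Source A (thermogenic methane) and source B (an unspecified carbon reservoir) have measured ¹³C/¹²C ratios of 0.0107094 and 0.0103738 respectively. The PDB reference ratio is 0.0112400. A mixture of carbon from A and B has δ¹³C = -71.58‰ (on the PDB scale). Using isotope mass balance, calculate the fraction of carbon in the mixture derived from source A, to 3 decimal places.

0.184

δ_A = (0.0107094/0.0112400 − 1)×1000 = (0.952794 − 1)×1000 = -47.206‰
δ_B = (0.0103738/0.0112400 − 1)×1000 = (0.922936 − 1)×1000 = -77.064‰
f_A = (δ_mix − δ_B)/(δ_A − δ_B) = (-71.58 − (-77.064))/(-47.206 − (-77.064))
f_A = 5.484 / 29.858 = 0.1837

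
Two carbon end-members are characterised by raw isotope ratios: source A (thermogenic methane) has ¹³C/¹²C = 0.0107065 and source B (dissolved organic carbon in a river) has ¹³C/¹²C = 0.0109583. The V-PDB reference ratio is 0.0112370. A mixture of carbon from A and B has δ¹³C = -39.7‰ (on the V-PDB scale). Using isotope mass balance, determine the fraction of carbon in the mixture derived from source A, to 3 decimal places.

δ_A = (0.0107065/0.0112370 − 1)×1000 = (0.952790 − 1)×1000 = -47.210‰
δ_B = (0.0109583/0.0112370 − 1)×1000 = (0.975198 − 1)×1000 = -24.802‰
f_A = (δ_mix − δ_B)/(δ_A − δ_B) = (-39.7 − (-24.802))/(-47.210 − (-24.802))
f_A = -14.898 / -22.408 = 0.6648

0.665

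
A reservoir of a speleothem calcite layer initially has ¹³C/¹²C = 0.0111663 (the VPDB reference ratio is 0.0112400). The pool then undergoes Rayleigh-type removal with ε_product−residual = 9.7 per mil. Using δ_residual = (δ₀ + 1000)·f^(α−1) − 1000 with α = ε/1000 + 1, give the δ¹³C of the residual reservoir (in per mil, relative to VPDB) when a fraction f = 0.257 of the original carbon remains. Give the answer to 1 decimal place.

-19.6 per mil

δ₀ = (0.0111663/0.0112400 − 1)×1000 = (0.993443 − 1)×1000 = -6.557 per mil
α − 1 = ε/1000 = 0.0097
f^(α−1) = 0.257^(0.0097) = 0.986907
δ_res = (-6.557 + 1000) × 0.986907 − 1000 = 980.436 − 1000 = -19.56 per mil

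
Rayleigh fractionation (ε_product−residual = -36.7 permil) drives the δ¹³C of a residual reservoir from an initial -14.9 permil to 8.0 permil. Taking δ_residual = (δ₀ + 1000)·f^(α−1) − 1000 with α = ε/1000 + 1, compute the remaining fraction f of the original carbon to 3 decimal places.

α − 1 = ε/1000 = -0.0367
(δ_res + 1000)/(δ₀ + 1000) = (8.0 + 1000)/(-14.9 + 1000) = 1008.0/985.1 = 1.023246
f = 1.023246^(1/-0.0367) = exp(ln(1.023246)/-0.0367) = exp(0.02298/-0.0367)
f = exp(-0.6262) = 0.5346

0.535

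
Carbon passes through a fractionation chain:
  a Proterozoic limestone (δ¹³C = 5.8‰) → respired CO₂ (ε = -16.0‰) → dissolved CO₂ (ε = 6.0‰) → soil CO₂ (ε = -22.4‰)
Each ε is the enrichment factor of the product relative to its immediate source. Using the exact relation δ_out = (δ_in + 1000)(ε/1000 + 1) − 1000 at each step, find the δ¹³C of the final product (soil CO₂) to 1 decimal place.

-26.7‰

step 1: δ = (5.80 + 1000)·(-16.0/1000 + 1) − 1000 = -10.29‰
step 2: δ = (-10.29 + 1000)·(6.0/1000 + 1) − 1000 = -4.35‰
step 3: δ = (-4.35 + 1000)·(-22.4/1000 + 1) − 1000 = -26.66‰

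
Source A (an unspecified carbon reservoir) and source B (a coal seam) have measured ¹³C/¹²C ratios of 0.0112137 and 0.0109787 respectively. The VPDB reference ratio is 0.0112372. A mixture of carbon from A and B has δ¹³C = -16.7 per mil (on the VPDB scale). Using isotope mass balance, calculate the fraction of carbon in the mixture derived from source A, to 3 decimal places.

δ_A = (0.0112137/0.0112372 − 1)×1000 = (0.997909 − 1)×1000 = -2.091 per mil
δ_B = (0.0109787/0.0112372 − 1)×1000 = (0.976996 − 1)×1000 = -23.004 per mil
f_A = (δ_mix − δ_B)/(δ_A − δ_B) = (-16.7 − (-23.004))/(-2.091 − (-23.004))
f_A = 6.304 / 20.913 = 0.3014

0.301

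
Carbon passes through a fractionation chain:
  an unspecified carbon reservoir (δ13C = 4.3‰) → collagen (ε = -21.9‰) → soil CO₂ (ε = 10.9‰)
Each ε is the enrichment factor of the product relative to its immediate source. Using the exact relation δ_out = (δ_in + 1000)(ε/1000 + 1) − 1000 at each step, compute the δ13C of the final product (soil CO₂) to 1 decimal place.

step 1: δ = (4.30 + 1000)·(-21.9/1000 + 1) − 1000 = -17.69‰
step 2: δ = (-17.69 + 1000)·(10.9/1000 + 1) − 1000 = -6.99‰

-7.0‰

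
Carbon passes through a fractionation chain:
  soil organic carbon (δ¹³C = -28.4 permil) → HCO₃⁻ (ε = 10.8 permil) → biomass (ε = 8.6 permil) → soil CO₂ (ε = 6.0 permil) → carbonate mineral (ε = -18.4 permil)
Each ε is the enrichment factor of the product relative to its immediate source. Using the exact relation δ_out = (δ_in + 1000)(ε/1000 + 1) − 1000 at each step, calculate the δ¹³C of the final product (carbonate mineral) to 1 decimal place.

step 1: δ = (-28.40 + 1000)·(10.8/1000 + 1) − 1000 = -17.91 permil
step 2: δ = (-17.91 + 1000)·(8.6/1000 + 1) − 1000 = -9.46 permil
step 3: δ = (-9.46 + 1000)·(6.0/1000 + 1) − 1000 = -3.52 permil
step 4: δ = (-3.52 + 1000)·(-18.4/1000 + 1) − 1000 = -21.85 permil

-21.9 permil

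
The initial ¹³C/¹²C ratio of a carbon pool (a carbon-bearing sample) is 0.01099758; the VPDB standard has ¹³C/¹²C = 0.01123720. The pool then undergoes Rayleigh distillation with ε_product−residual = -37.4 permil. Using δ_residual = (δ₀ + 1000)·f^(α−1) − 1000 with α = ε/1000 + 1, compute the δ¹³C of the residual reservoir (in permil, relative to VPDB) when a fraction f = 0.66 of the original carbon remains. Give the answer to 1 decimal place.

δ₀ = (0.01099758/0.01123720 − 1)×1000 = (0.978676 − 1)×1000 = -21.324 permil
α − 1 = ε/1000 = -0.0374
f^(α−1) = 0.66^(-0.0374) = 1.015662
δ_res = (-21.324 + 1000) × 1.015662 − 1000 = 994.004 − 1000 = -6.00 permil

-6.0 permil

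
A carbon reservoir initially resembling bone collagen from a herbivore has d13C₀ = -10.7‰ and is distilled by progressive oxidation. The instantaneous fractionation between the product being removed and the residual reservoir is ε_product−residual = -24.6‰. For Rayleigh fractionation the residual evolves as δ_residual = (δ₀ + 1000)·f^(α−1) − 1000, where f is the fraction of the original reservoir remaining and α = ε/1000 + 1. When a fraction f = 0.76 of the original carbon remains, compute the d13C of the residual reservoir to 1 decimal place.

Rayleigh residual: δ_res = (δ₀ + 1000)·f^(α−1) − 1000
α = ε/1000 + 1 = 0.97540, so α − 1 = -0.02460
f^(α−1) = 0.76^(-0.02460) = 1.006774
δ_res = (-10.7 + 1000) × 1.006774 − 1000 = 996.002 − 1000 = -4.00‰

-4.0‰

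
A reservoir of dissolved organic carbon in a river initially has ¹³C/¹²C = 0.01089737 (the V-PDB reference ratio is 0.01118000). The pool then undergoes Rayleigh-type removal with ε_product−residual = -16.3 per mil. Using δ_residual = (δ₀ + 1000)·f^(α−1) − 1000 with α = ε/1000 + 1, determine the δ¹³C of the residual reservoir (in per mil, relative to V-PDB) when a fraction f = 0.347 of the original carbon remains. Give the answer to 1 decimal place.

-8.3 per mil

δ₀ = (0.01089737/0.01118000 − 1)×1000 = (0.974720 − 1)×1000 = -25.280 per mil
α − 1 = ε/1000 = -0.0163
f^(α−1) = 0.347^(-0.0163) = 1.017402
δ_res = (-25.280 + 1000) × 1.017402 − 1000 = 991.682 − 1000 = -8.32 per mil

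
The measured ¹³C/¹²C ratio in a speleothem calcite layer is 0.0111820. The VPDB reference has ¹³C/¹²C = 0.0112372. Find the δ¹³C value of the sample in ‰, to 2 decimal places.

δ¹³C = (R_sample / R_standard − 1) × 1000
R_sample / R_standard = 0.0111820 / 0.0112372 = 0.995088
δ¹³C = (0.995088 − 1) × 1000 = -4.912‰

-4.91‰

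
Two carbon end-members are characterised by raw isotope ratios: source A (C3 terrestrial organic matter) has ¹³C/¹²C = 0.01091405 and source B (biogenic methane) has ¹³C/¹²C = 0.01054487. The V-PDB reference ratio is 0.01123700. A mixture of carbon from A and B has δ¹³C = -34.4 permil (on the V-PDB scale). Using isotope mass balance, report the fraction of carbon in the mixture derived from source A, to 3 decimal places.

0.828

δ_A = (0.01091405/0.01123700 − 1)×1000 = (0.971260 − 1)×1000 = -28.740 permil
δ_B = (0.01054487/0.01123700 − 1)×1000 = (0.938406 − 1)×1000 = -61.594 permil
f_A = (δ_mix − δ_B)/(δ_A − δ_B) = (-34.4 − (-61.594))/(-28.740 − (-61.594))
f_A = 27.194 / 32.854 = 0.8277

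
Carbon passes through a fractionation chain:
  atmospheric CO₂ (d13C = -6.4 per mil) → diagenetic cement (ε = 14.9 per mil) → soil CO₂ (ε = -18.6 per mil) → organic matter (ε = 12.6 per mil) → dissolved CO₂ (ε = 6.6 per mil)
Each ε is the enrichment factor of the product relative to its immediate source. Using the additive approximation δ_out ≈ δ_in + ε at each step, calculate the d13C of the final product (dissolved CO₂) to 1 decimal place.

step 1: δ ≈ -6.4 + (14.9) = 8.5 per mil
step 2: δ ≈ 8.5 + (-18.6) = -10.1 per mil
step 3: δ ≈ -10.1 + (12.6) = 2.5 per mil
step 4: δ ≈ 2.5 + (6.6) = 9.1 per mil

9.1 per mil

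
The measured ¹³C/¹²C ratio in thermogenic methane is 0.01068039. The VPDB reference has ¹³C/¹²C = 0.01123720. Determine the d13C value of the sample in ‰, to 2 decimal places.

d13C = (R_sample / R_standard − 1) × 1000
R_sample / R_standard = 0.01068039 / 0.01123720 = 0.950449
d13C = (0.950449 − 1) × 1000 = -49.551‰

-49.55‰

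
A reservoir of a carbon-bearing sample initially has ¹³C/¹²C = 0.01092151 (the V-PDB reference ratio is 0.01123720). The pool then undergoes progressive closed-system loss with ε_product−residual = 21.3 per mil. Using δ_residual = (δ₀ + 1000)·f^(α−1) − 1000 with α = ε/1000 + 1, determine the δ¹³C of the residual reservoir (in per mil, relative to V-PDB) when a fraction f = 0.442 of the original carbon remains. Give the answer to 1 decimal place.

-44.8 per mil

δ₀ = (0.01092151/0.01123720 − 1)×1000 = (0.971907 − 1)×1000 = -28.093 per mil
α − 1 = ε/1000 = 0.0213
f^(α−1) = 0.442^(0.0213) = 0.982760
δ_res = (-28.093 + 1000) × 0.982760 − 1000 = 955.151 − 1000 = -44.85 per mil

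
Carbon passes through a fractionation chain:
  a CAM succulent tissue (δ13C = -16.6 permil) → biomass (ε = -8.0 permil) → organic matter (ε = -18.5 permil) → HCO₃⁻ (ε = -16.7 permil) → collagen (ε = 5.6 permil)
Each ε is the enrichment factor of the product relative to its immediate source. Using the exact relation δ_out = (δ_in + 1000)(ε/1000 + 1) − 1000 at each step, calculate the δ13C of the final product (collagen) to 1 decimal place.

step 1: δ = (-16.60 + 1000)·(-8.0/1000 + 1) − 1000 = -24.47 permil
step 2: δ = (-24.47 + 1000)·(-18.5/1000 + 1) − 1000 = -42.51 permil
step 3: δ = (-42.51 + 1000)·(-16.7/1000 + 1) − 1000 = -58.50 permil
step 4: δ = (-58.50 + 1000)·(5.6/1000 + 1) − 1000 = -53.23 permil

-53.2 permil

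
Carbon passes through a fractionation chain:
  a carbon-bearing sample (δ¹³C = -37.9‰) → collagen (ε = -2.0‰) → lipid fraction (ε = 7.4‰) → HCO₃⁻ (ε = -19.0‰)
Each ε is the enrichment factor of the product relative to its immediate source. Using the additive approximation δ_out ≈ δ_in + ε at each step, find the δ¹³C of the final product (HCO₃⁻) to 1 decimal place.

-51.5‰

step 1: δ ≈ -37.9 + (-2.0) = -39.9‰
step 2: δ ≈ -39.9 + (7.4) = -32.5‰
step 3: δ ≈ -32.5 + (-19.0) = -51.5‰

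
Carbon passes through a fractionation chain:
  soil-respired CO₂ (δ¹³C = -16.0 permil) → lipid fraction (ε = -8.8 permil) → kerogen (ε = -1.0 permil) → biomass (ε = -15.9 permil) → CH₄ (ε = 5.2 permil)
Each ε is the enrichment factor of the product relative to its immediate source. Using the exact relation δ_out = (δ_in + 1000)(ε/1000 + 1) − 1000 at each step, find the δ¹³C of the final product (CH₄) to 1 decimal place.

step 1: δ = (-16.00 + 1000)·(-8.8/1000 + 1) − 1000 = -24.66 permil
step 2: δ = (-24.66 + 1000)·(-1.0/1000 + 1) − 1000 = -25.63 permil
step 3: δ = (-25.63 + 1000)·(-15.9/1000 + 1) − 1000 = -41.13 permil
step 4: δ = (-41.13 + 1000)·(5.2/1000 + 1) − 1000 = -36.14 permil

-36.1 permil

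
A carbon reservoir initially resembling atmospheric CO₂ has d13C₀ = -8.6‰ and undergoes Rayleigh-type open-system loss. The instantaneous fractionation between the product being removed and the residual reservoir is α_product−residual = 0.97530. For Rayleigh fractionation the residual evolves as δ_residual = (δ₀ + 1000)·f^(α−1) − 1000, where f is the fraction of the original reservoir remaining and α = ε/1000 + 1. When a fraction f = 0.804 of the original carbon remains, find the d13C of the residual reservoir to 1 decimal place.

Rayleigh residual: δ_res = (δ₀ + 1000)·f^(α−1) − 1000
α − 1 = -0.02470
f^(α−1) = 0.804^(-0.02470) = 1.005403
δ_res = (-8.6 + 1000) × 1.005403 − 1000 = 996.757 − 1000 = -3.24‰

-3.2‰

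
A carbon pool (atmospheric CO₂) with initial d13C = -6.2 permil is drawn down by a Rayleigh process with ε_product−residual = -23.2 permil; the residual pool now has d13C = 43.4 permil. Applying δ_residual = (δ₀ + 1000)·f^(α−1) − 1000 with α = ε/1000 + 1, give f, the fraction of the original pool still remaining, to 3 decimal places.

α − 1 = ε/1000 = -0.0232
(δ_res + 1000)/(δ₀ + 1000) = (43.4 + 1000)/(-6.2 + 1000) = 1043.4/993.8 = 1.049909
f = 1.049909^(1/-0.0232) = exp(ln(1.049909)/-0.0232) = exp(0.04870/-0.0232)
f = exp(-2.0993) = 0.1225

0.123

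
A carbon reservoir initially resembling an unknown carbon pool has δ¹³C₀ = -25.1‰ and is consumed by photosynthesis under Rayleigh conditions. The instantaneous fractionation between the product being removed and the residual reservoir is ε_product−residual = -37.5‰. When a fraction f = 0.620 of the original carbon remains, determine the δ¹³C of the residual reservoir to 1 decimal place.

-7.5‰

Rayleigh residual: δ_res = (δ₀ + 1000)·f^(α−1) − 1000
α = ε/1000 + 1 = 0.96250, so α − 1 = -0.03750
f^(α−1) = 0.620^(-0.03750) = 1.018088
δ_res = (-25.1 + 1000) × 1.018088 − 1000 = 992.534 − 1000 = -7.47‰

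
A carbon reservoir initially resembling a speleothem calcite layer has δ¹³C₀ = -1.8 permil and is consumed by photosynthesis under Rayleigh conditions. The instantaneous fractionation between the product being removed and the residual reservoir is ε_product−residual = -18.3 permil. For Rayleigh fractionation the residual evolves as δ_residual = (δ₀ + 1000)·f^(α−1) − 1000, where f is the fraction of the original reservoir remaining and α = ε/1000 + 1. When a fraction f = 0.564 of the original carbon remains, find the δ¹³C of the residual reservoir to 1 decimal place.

Rayleigh residual: δ_res = (δ₀ + 1000)·f^(α−1) − 1000
α = ε/1000 + 1 = 0.98170, so α − 1 = -0.01830
f^(α−1) = 0.564^(-0.01830) = 1.010536
δ_res = (-1.8 + 1000) × 1.010536 − 1000 = 1008.717 − 1000 = 8.72 permil

8.7 permil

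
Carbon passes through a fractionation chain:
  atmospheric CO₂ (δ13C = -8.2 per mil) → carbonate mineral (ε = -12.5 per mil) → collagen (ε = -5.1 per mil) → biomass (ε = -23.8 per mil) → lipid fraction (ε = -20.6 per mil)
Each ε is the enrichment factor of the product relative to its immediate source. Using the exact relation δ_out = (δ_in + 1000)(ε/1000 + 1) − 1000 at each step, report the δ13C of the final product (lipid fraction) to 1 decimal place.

-68.4 per mil

step 1: δ = (-8.20 + 1000)·(-12.5/1000 + 1) − 1000 = -20.60 per mil
step 2: δ = (-20.60 + 1000)·(-5.1/1000 + 1) − 1000 = -25.59 per mil
step 3: δ = (-25.59 + 1000)·(-23.8/1000 + 1) − 1000 = -48.78 per mil
step 4: δ = (-48.78 + 1000)·(-20.6/1000 + 1) − 1000 = -68.38 per mil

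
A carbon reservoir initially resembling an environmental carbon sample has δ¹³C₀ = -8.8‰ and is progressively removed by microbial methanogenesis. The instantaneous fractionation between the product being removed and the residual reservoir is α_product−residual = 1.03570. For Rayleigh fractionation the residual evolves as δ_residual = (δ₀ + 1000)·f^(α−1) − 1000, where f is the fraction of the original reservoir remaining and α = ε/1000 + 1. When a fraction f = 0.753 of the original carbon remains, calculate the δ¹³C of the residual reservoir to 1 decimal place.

Rayleigh residual: δ_res = (δ₀ + 1000)·f^(α−1) − 1000
α − 1 = 0.03570
f^(α−1) = 0.753^(0.03570) = 0.989923
δ_res = (-8.8 + 1000) × 0.989923 − 1000 = 981.212 − 1000 = -18.79‰

-18.8‰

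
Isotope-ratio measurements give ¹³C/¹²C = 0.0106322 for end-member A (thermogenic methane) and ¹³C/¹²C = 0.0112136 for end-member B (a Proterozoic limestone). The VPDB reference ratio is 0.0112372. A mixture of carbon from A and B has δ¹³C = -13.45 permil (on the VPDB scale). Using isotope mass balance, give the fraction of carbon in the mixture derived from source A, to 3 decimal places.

δ_A = (0.0106322/0.0112372 − 1)×1000 = (0.946161 − 1)×1000 = -53.839 permil
δ_B = (0.0112136/0.0112372 − 1)×1000 = (0.997900 − 1)×1000 = -2.100 permil
f_A = (δ_mix − δ_B)/(δ_A − δ_B) = (-13.45 − (-2.100))/(-53.839 − (-2.100))
f_A = -11.350 / -51.739 = 0.2194

0.219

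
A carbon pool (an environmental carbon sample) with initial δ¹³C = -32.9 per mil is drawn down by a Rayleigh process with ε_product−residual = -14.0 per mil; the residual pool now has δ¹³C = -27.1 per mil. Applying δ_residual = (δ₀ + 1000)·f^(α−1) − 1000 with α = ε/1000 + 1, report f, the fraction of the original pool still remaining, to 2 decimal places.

0.65

α − 1 = ε/1000 = -0.0140
(δ_res + 1000)/(δ₀ + 1000) = (-27.1 + 1000)/(-32.9 + 1000) = 972.9/967.1 = 1.005997
f = 1.005997^(1/-0.0140) = exp(ln(1.005997)/-0.0140) = exp(0.00598/-0.0140)
f = exp(-0.4271) = 0.6524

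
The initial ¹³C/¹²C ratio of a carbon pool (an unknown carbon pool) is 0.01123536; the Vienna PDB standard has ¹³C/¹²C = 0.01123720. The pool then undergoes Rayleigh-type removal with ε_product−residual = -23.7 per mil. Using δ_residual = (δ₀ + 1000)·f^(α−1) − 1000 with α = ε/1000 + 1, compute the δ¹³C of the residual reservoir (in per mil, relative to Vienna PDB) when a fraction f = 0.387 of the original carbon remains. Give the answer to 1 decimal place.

δ₀ = (0.01123536/0.01123720 − 1)×1000 = (0.999836 − 1)×1000 = -0.164 per mil
α − 1 = ε/1000 = -0.0237
f^(α−1) = 0.387^(-0.0237) = 1.022754
δ_res = (-0.164 + 1000) × 1.022754 − 1000 = 1022.587 − 1000 = 22.59 per mil

22.6 per mil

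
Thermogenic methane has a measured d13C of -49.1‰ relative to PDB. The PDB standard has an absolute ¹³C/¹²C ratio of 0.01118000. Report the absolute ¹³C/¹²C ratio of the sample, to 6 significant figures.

R_sample = R_standard × (d13C/1000 + 1)
R_sample = 0.01118000 × (-49.1/1000 + 1) = 0.01118000 × 0.950900
R_sample = 0.0106311

0.0106311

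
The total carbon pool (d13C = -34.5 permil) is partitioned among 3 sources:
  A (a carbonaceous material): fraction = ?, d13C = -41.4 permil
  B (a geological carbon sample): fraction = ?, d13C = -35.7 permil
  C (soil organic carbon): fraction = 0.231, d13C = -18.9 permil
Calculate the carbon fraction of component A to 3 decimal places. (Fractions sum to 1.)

0.470

Let f_A and f_B be the unknown fractions; fractions sum to 1 so f_A + f_B = 0.769.
Mass balance: Σ fᵢ·δᵢ = δ_bulk ⇒ f_A·(-41.4) + f_B·(-35.7) = -34.5 − (-4.366) = -30.134
Substitute f_B = 0.769 − f_A:
f_A·(-41.4 − -35.7) = -30.134 − 0.769×(-35.7) = -2.681
f_A = -2.681 / -5.7 = 0.4703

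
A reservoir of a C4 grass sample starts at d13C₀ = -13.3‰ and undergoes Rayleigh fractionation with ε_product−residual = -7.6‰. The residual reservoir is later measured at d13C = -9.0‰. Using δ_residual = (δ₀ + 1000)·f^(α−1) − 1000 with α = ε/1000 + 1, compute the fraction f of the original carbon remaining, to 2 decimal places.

0.56

α − 1 = ε/1000 = -0.0076
(δ_res + 1000)/(δ₀ + 1000) = (-9.0 + 1000)/(-13.3 + 1000) = 991.0/986.7 = 1.004358
f = 1.004358^(1/-0.0076) = exp(ln(1.004358)/-0.0076) = exp(0.00435/-0.0076)
f = exp(-0.5722) = 0.5643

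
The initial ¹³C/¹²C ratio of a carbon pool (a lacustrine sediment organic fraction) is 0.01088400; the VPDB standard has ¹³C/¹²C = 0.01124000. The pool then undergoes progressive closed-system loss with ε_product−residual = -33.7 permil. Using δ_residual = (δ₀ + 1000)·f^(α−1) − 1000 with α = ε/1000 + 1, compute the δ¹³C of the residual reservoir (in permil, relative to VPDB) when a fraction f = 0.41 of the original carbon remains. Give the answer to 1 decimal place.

-2.1 permil

δ₀ = (0.01088400/0.01124000 − 1)×1000 = (0.968327 − 1)×1000 = -31.673 permil
α − 1 = ε/1000 = -0.0337
f^(α−1) = 0.41^(-0.0337) = 1.030503
δ_res = (-31.673 + 1000) × 1.030503 − 1000 = 997.864 − 1000 = -2.14 permil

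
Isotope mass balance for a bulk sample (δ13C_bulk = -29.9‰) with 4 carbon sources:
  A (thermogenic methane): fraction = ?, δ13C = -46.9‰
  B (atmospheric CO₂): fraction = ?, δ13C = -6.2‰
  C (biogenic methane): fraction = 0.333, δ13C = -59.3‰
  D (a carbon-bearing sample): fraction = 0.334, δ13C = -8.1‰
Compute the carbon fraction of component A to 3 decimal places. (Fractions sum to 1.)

0.132

Let f_A and f_B be the unknown fractions; fractions sum to 1 so f_A + f_B = 0.333.
Mass balance: Σ fᵢ·δᵢ = δ_bulk ⇒ f_A·(-46.9) + f_B·(-6.2) = -29.9 − (-22.452) = -7.448
Substitute f_B = 0.333 − f_A:
f_A·(-46.9 − -6.2) = -7.448 − 0.333×(-6.2) = -5.383
f_A = -5.383 / -40.7 = 0.1323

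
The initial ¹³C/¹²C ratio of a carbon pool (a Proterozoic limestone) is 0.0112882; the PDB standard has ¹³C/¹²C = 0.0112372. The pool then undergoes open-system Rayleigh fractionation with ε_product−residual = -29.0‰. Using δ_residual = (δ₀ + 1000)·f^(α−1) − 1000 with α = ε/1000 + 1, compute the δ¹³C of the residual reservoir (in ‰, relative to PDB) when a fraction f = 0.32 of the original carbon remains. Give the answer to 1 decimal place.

38.3‰

δ₀ = (0.0112882/0.0112372 − 1)×1000 = (1.004538 − 1)×1000 = 4.538‰
α − 1 = ε/1000 = -0.0290
f^(α−1) = 0.32^(-0.0290) = 1.033596
δ_res = (4.538 + 1000) × 1.033596 − 1000 = 1038.287 − 1000 = 38.29‰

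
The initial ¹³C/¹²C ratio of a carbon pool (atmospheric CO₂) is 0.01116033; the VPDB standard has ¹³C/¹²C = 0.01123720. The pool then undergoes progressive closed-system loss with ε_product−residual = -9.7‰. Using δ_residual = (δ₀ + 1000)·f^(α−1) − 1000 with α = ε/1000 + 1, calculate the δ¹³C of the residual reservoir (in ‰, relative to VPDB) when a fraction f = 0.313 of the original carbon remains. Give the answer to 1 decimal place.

δ₀ = (0.01116033/0.01123720 − 1)×1000 = (0.993159 − 1)×1000 = -6.841‰
α − 1 = ε/1000 = -0.0097
f^(α−1) = 0.313^(-0.0097) = 1.011331
δ_res = (-6.841 + 1000) × 1.011331 − 1000 = 1004.413 − 1000 = 4.41‰

4.4‰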